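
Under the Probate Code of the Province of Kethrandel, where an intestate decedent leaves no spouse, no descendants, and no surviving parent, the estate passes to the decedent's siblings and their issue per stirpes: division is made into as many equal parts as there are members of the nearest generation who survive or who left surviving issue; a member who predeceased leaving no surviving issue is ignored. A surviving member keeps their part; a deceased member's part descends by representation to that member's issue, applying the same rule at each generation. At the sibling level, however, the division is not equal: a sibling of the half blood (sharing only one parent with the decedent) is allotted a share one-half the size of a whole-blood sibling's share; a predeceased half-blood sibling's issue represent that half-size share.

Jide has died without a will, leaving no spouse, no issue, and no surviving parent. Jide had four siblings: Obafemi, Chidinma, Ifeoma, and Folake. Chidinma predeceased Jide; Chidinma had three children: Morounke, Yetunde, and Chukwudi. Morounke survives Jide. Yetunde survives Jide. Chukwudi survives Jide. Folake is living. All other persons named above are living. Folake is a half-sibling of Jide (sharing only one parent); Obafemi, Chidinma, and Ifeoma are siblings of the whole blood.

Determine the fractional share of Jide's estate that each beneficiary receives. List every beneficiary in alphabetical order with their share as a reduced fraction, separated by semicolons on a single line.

Chukwudi 2/21; Folake 1/7; Ifeoma 2/7; Morounke 2/21; Obafemi 2/7; Yetunde 2/21

No spouse, descendants, or parent survives, so the estate passes to Jide's siblings per stirpes.
Half-blood siblings count for one-half the weight of whole-blood siblings at the initial division.
Dividing 1 in proportion to weights (total weight 7/2): Obafemi (weight 1) → 2/7; Chidinma (weight 1) → 2/7; Ifeoma (weight 1) → 2/7; Folake (weight 1/2) → 1/7.
Obafemi is living and takes 2/7.
Chidinma predeceased; the 2/7 allotted to Chidinma's branch passes to Chidinma's issue by representation.
The 2/7 is divided into 3 equal shares of 2/21 among Morounke, Yetunde, Chukwudi.
Morounke is living and takes 2/21.
Yetunde is living and takes 2/21.
Chukwudi is living and takes 2/21.
Ifeoma is living and takes 2/7.
Folake is living and takes 1/7.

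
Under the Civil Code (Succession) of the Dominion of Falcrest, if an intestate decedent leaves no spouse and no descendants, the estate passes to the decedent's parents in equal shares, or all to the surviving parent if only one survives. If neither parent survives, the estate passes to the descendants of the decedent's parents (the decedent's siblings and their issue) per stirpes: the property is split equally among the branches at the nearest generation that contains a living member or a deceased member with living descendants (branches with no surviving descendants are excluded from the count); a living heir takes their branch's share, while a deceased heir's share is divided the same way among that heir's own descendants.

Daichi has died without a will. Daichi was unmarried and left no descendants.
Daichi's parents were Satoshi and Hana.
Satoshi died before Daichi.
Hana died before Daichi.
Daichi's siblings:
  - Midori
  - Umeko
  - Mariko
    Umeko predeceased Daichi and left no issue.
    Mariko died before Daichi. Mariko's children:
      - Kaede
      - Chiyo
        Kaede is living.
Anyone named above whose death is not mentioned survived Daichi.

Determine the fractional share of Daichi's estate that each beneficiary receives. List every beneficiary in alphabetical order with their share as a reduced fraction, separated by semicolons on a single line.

Neither parent survives and there are no descendants, so the estate passes to Daichi's siblings and their issue per stirpes.
Umeko left no surviving issue, so that branch lapses and is disregarded.
The estate is divided into 2 equal shares of 1/2 among Midori, Mariko.
Midori is living and takes 1/2.
Mariko predeceased; the 1/2 allotted to Mariko's branch passes to Mariko's issue by representation.
The 1/2 is divided into 2 equal shares of 1/4 among Kaede, Chiyo.
Kaede is living and takes 1/4.
Chiyo is living and takes 1/4.

Chiyo 1/4; Kaede 1/4; Midori 1/2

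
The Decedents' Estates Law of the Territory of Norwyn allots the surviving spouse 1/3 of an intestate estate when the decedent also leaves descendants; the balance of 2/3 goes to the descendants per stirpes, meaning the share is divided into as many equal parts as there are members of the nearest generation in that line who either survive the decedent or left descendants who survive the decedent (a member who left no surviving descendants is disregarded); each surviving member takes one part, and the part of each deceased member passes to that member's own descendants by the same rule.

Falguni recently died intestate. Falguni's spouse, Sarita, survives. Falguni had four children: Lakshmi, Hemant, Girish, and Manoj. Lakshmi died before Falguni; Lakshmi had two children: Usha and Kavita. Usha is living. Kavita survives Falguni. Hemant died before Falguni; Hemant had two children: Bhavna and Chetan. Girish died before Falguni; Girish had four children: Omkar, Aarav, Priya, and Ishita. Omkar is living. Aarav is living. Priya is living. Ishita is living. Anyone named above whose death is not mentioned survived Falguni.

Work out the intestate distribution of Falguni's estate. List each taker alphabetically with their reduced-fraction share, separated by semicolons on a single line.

Aarav 1/24; Bhavna 1/12; Chetan 1/12; Ishita 1/24; Kavita 1/12; Manoj 1/6; Omkar 1/24; Priya 1/24; Sarita 1/3; Usha 1/12

Sarita, as surviving spouse, takes 1/3.
The remaining 2/3 passes to Falguni's descendants per stirpes.
The 2/3 is divided into 4 equal shares of 1/6 among Lakshmi, Hemant, Girish, Manoj.
Lakshmi predeceased; the 1/6 allotted to Lakshmi's branch passes to Lakshmi's issue by representation.
The 1/6 is divided into 2 equal shares of 1/12 among Usha, Kavita.
Usha is living and takes 1/12.
Kavita is living and takes 1/12.
Hemant predeceased; the 1/6 allotted to Hemant's branch passes to Hemant's issue by representation.
The 1/6 is divided into 2 equal shares of 1/12 among Bhavna, Chetan.
Bhavna is living and takes 1/12.
Chetan is living and takes 1/12.
Girish predeceased; the 1/6 allotted to Girish's branch passes to Girish's issue by representation.
The 1/6 is divided into 4 equal shares of 1/24 among Omkar, Aarav, Priya, Ishita.
Omkar is living and takes 1/24.
Aarav is living and takes 1/24.
Priya is living and takes 1/24.
Ishita is living and takes 1/24.
Manoj is living and takes 1/6.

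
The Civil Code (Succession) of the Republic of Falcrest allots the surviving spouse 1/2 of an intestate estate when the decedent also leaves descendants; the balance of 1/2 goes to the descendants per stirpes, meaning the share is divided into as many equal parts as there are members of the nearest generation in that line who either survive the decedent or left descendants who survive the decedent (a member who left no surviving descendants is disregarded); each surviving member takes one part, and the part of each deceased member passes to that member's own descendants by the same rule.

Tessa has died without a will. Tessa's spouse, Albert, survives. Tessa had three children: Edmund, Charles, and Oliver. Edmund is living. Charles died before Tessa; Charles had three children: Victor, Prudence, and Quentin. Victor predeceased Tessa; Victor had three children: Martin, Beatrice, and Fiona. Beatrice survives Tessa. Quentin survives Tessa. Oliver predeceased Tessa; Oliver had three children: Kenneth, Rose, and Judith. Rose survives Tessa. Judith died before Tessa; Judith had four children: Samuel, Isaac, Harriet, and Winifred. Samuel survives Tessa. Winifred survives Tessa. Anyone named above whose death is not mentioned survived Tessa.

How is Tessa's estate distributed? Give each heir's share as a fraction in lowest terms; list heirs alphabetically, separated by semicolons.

Albert 1/2; Beatrice 1/54; Edmund 1/6; Fiona 1/54; Harriet 1/72; Isaac 1/72; Kenneth 1/18; Martin 1/54; Prudence 1/18; Quentin 1/18; Rose 1/18; Samuel 1/72; Winifred 1/72

Albert, as surviving spouse, takes 1/2.
The remaining 1/2 passes to Tessa's descendants per stirpes.
The 1/2 is divided into 3 equal shares of 1/6 among Edmund, Charles, Oliver.
Edmund is living and takes 1/6.
Charles predeceased; the 1/6 allotted to Charles's branch passes to Charles's issue by representation.
The 1/6 is divided into 3 equal shares of 1/18 among Victor, Prudence, Quentin.
Victor predeceased; the 1/18 allotted to Victor's branch passes to Victor's issue by representation.
The 1/18 is divided into 3 equal shares of 1/54 among Martin, Beatrice, Fiona.
Martin is living and takes 1/54.
Beatrice is living and takes 1/54.
Fiona is living and takes 1/54.
Prudence is living and takes 1/18.
Quentin is living and takes 1/18.
Oliver predeceased; the 1/6 allotted to Oliver's branch passes to Oliver's issue by representation.
The 1/6 is divided into 3 equal shares of 1/18 among Kenneth, Rose, Judith.
Kenneth is living and takes 1/18.
Rose is living and takes 1/18.
Judith predeceased; the 1/18 allotted to Judith's branch passes to Judith's issue by representation.
The 1/18 is divided into 4 equal shares of 1/72 among Samuel, Isaac, Harriet, Winifred.
Samuel is living and takes 1/72.
Isaac is living and takes 1/72.
Harriet is living and takes 1/72.
Winifred is living and takes 1/72.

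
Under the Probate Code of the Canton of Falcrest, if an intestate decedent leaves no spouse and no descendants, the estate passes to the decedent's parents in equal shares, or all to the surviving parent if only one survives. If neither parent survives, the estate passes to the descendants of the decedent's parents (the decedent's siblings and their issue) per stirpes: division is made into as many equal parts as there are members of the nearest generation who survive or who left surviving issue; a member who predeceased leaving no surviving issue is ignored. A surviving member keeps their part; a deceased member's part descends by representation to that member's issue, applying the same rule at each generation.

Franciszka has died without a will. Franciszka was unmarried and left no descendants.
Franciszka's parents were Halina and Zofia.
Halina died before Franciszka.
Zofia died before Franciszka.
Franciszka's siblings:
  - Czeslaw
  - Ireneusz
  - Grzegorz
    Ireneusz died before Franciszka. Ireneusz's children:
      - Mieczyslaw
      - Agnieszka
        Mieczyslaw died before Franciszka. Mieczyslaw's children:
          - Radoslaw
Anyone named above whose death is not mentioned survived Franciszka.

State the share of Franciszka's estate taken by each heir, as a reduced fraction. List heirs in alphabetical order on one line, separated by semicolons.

Agnieszka 1/6; Czeslaw 1/3; Grzegorz 1/3; Radoslaw 1/6

Neither parent survives and there are no descendants, so the estate passes to Franciszka's siblings and their issue per stirpes.
The estate is divided into 3 equal shares of 1/3 among Czeslaw, Ireneusz, Grzegorz.
Czeslaw is living and takes 1/3.
Ireneusz predeceased; the 1/3 allotted to Ireneusz's branch passes to Ireneusz's issue by representation.
The 1/3 is divided into 2 equal shares of 1/6 among Mieczyslaw, Agnieszka.
Mieczyslaw predeceased; the 1/6 allotted to Mieczyslaw's branch passes to Mieczyslaw's issue by representation.
Radoslaw is the sole taker at this level and receives the full 1/6.
Agnieszka is living and takes 1/6.
Grzegorz is living and takes 1/3.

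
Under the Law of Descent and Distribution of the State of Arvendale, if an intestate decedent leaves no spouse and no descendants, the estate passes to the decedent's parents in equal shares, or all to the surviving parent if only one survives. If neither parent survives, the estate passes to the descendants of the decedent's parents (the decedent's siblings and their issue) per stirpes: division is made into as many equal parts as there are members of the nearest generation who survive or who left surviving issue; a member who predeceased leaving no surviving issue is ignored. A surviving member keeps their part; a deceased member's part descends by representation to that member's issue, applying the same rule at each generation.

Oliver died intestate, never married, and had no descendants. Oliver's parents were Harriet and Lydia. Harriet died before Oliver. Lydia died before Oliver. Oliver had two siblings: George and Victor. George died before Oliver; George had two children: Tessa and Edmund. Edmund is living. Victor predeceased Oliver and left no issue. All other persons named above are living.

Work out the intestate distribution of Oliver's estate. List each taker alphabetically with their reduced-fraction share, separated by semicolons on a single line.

Neither parent survives and there are no descendants, so the estate passes to Oliver's siblings and their issue per stirpes.
Victor left no surviving issue, so that branch lapses and is disregarded.
George's line is the sole branch at this level, so the full 1 passes to George's issue by representation.
The estate is divided into 2 equal shares of 1/2 among Tessa, Edmund.
Tessa is living and takes 1/2.
Edmund is living and takes 1/2.

Edmund 1/2; Tessa 1/2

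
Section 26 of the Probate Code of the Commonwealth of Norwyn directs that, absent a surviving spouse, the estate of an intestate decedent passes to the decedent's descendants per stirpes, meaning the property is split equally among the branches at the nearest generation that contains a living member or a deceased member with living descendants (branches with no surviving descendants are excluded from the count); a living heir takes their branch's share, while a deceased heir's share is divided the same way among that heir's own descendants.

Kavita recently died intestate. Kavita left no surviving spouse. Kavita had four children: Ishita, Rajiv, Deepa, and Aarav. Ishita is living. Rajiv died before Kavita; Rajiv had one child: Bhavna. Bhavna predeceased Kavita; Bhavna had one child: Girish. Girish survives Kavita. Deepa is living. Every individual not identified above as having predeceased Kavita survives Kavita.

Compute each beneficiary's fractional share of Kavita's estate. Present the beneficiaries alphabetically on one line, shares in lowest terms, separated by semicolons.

There is no surviving spouse, so the entire estate passes to Kavita's descendants per stirpes.
The estate is divided into 4 equal shares of 1/4 among Ishita, Rajiv, Deepa, Aarav.
Ishita is living and takes 1/4.
Rajiv predeceased; the 1/4 allotted to Rajiv's branch passes to Rajiv's issue by representation.
Bhavna's line is the sole branch at this level, so the full 1/4 passes to Bhavna's issue by representation.
Girish is the sole taker at this level and receives the full 1/4.
Deepa is living and takes 1/4.
Aarav is living and takes 1/4.

Aarav 1/4; Deepa 1/4; Girish 1/4; Ishita 1/4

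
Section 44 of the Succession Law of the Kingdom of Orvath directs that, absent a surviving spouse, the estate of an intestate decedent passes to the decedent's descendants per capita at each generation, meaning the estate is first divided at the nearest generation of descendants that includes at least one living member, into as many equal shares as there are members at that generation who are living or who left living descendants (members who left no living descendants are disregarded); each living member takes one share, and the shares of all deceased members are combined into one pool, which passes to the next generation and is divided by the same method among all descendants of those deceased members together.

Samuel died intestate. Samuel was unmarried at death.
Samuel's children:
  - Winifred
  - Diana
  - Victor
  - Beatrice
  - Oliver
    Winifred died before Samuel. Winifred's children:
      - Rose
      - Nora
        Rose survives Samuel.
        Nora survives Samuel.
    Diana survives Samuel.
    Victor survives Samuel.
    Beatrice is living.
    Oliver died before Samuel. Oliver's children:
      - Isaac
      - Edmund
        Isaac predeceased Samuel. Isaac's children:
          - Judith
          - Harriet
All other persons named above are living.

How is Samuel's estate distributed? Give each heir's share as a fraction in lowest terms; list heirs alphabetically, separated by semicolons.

Beatrice 1/5; Diana 1/5; Edmund 1/10; Harriet 1/20; Judith 1/20; Nora 1/10; Rose 1/10; Victor 1/5

There is no surviving spouse, so the entire estate passes to Samuel's descendants per capita at each generation.
At generation 1 (Winifred, Diana, Victor, Beatrice, Oliver) there are 5 shares of (1)/5 = 1/5 each.
Living: Diana, Victor, and Beatrice — each takes 1/5.
Deceased: Winifred and Oliver. Their combined 2/5 is pooled and carried to generation 2.
At generation 2 (Rose, Nora, Isaac, Edmund) there are 4 shares of (2/5)/4 = 1/10 each.
Living: Rose, Nora, and Edmund — each takes 1/10.
Deceased: Isaac. That 1/10 share is carried to generation 3.
At generation 3 (Judith, Harriet) there are 2 shares of (1/10)/2 = 1/20 each.
Living: Judith and Harriet — each takes 1/20.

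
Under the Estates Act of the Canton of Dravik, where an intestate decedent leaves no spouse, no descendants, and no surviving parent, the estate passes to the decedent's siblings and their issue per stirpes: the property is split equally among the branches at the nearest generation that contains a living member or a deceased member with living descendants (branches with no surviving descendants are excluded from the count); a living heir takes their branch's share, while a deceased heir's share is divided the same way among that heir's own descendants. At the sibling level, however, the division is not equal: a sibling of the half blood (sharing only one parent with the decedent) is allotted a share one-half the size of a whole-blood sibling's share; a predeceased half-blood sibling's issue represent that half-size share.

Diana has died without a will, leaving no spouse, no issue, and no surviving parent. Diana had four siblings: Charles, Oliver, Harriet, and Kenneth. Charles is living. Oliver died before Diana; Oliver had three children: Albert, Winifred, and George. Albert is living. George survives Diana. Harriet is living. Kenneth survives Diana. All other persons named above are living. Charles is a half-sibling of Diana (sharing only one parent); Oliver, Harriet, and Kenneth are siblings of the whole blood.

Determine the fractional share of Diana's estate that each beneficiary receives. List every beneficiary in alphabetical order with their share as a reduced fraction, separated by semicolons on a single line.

Albert 2/21; Charles 1/7; George 2/21; Harriet 2/7; Kenneth 2/7; Winifred 2/21

No spouse, descendants, or parent survives, so the estate passes to Diana's siblings per stirpes.
Half-blood siblings count for one-half the weight of whole-blood siblings at the initial division.
Dividing 1 in proportion to weights (total weight 7/2): Charles (weight 1/2) → 1/7; Oliver (weight 1) → 2/7; Harriet (weight 1) → 2/7; Kenneth (weight 1) → 2/7.
Charles is living and takes 1/7.
Oliver predeceased; the 2/7 allotted to Oliver's branch passes to Oliver's issue by representation.
The 2/7 is divided into 3 equal shares of 2/21 among Albert, Winifred, George.
Albert is living and takes 2/21.
Winifred is living and takes 2/21.
George is living and takes 2/21.
Harriet is living and takes 2/7.
Kenneth is living and takes 2/7.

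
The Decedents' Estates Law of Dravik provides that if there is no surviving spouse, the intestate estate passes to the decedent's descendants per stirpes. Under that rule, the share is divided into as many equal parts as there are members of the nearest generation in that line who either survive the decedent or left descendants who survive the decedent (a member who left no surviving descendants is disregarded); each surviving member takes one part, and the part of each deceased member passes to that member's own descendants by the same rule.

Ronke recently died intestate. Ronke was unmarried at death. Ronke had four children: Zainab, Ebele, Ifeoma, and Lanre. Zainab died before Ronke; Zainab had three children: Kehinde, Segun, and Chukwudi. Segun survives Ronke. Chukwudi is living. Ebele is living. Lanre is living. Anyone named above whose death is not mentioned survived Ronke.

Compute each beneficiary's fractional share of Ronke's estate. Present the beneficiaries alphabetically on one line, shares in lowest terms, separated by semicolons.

There is no surviving spouse, so the entire estate passes to Ronke's descendants per stirpes.
The estate is divided into 4 equal shares of 1/4 among Zainab, Ebele, Ifeoma, Lanre.
Zainab predeceased; the 1/4 allotted to Zainab's branch passes to Zainab's issue by representation.
The 1/4 is divided into 3 equal shares of 1/12 among Kehinde, Segun, Chukwudi.
Kehinde is living and takes 1/12.
Segun is living and takes 1/12.
Chukwudi is living and takes 1/12.
Ebele is living and takes 1/4.
Ifeoma is living and takes 1/4.
Lanre is living and takes 1/4.

Chukwudi 1/12; Ebele 1/4; Ifeoma 1/4; Kehinde 1/12; Lanre 1/4; Segun 1/12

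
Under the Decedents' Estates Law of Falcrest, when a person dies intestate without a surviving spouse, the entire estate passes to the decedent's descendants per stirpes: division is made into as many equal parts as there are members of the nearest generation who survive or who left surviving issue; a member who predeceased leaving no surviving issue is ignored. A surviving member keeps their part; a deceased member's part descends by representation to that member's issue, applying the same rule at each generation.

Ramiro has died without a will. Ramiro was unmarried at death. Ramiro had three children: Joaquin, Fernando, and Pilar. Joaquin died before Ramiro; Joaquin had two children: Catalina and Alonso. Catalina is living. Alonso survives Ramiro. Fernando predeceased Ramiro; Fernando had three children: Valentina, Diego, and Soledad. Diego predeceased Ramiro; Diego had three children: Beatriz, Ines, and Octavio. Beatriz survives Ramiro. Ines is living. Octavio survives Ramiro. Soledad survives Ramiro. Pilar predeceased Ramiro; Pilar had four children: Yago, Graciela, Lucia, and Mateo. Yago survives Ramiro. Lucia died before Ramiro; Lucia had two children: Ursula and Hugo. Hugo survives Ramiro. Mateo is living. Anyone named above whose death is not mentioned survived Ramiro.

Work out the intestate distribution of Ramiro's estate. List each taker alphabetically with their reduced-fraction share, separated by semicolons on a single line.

Alonso 1/6; Beatriz 1/27; Catalina 1/6; Graciela 1/12; Hugo 1/24; Ines 1/27; Mateo 1/12; Octavio 1/27; Soledad 1/9; Ursula 1/24; Valentina 1/9; Yago 1/12

There is no surviving spouse, so the entire estate passes to Ramiro's descendants per stirpes.
The estate is divided into 3 equal shares of 1/3 among Joaquin, Fernando, Pilar.
Joaquin predeceased; the 1/3 allotted to Joaquin's branch passes to Joaquin's issue by representation.
The 1/3 is divided into 2 equal shares of 1/6 among Catalina, Alonso.
Catalina is living and takes 1/6.
Alonso is living and takes 1/6.
Fernando predeceased; the 1/3 allotted to Fernando's branch passes to Fernando's issue by representation.
The 1/3 is divided into 3 equal shares of 1/9 among Valentina, Diego, Soledad.
Valentina is living and takes 1/9.
Diego predeceased; the 1/9 allotted to Diego's branch passes to Diego's issue by representation.
The 1/9 is divided into 3 equal shares of 1/27 among Beatriz, Ines, Octavio.
Beatriz is living and takes 1/27.
Ines is living and takes 1/27.
Octavio is living and takes 1/27.
Soledad is living and takes 1/9.
Pilar predeceased; the 1/3 allotted to Pilar's branch passes to Pilar's issue by representation.
The 1/3 is divided into 4 equal shares of 1/12 among Yago, Graciela, Lucia, Mateo.
Yago is living and takes 1/12.
Graciela is living and takes 1/12.
Lucia predeceased; the 1/12 allotted to Lucia's branch passes to Lucia's issue by representation.
The 1/12 is divided into 2 equal shares of 1/24 among Ursula, Hugo.
Ursula is living and takes 1/24.
Hugo is living and takes 1/24.
Mateo is living and takes 1/12.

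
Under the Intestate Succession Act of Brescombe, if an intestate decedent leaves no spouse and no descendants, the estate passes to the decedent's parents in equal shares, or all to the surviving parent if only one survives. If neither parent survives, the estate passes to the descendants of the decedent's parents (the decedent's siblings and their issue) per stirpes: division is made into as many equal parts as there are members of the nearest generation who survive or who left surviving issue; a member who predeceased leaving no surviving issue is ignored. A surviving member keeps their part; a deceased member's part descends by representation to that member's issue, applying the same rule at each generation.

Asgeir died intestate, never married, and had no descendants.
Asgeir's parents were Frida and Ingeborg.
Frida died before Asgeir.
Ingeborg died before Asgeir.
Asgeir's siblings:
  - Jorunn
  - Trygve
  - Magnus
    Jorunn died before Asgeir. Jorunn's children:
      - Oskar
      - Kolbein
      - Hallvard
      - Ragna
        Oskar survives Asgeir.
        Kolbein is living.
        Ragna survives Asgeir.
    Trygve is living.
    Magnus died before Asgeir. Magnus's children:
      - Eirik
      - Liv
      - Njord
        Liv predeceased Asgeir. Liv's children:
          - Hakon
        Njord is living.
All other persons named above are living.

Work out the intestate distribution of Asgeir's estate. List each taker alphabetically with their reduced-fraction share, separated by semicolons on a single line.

Neither parent survives and there are no descendants, so the estate passes to Asgeir's siblings and their issue per stirpes.
The estate is divided into 3 equal shares of 1/3 among Jorunn, Trygve, Magnus.
Jorunn predeceased; the 1/3 allotted to Jorunn's branch passes to Jorunn's issue by representation.
The 1/3 is divided into 4 equal shares of 1/12 among Oskar, Kolbein, Hallvard, Ragna.
Oskar is living and takes 1/12.
Kolbein is living and takes 1/12.
Hallvard is living and takes 1/12.
Ragna is living and takes 1/12.
Trygve is living and takes 1/3.
Magnus predeceased; the 1/3 allotted to Magnus's branch passes to Magnus's issue by representation.
The 1/3 is divided into 3 equal shares of 1/9 among Eirik, Liv, Njord.
Eirik is living and takes 1/9.
Liv predeceased; the 1/9 allotted to Liv's branch passes to Liv's issue by representation.
Hakon is the sole taker at this level and receives the full 1/9.
Njord is living and takes 1/9.

Eirik 1/9; Hakon 1/9; Hallvard 1/12; Kolbein 1/12; Njord 1/9; Oskar 1/12; Ragna 1/12; Trygve 1/3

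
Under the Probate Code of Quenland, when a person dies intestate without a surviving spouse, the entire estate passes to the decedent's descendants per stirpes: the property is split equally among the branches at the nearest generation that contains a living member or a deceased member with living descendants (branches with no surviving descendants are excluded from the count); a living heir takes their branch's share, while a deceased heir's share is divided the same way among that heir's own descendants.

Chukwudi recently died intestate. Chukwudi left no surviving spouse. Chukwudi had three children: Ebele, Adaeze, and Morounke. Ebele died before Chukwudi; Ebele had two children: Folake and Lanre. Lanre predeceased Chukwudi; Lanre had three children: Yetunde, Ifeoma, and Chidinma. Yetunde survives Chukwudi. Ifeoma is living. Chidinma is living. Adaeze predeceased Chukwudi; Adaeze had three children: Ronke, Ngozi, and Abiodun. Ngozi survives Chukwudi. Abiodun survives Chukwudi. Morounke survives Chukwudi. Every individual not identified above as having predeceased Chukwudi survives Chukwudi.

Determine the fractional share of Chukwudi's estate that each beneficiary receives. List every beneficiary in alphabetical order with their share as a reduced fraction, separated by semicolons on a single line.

There is no surviving spouse, so the entire estate passes to Chukwudi's descendants per stirpes.
The estate is divided into 3 equal shares of 1/3 among Ebele, Adaeze, Morounke.
Ebele predeceased; the 1/3 allotted to Ebele's branch passes to Ebele's issue by representation.
The 1/3 is divided into 2 equal shares of 1/6 among Folake, Lanre.
Folake is living and takes 1/6.
Lanre predeceased; the 1/6 allotted to Lanre's branch passes to Lanre's issue by representation.
The 1/6 is divided into 3 equal shares of 1/18 among Yetunde, Ifeoma, Chidinma.
Yetunde is living and takes 1/18.
Ifeoma is living and takes 1/18.
Chidinma is living and takes 1/18.
Adaeze predeceased; the 1/3 allotted to Adaeze's branch passes to Adaeze's issue by representation.
The 1/3 is divided into 3 equal shares of 1/9 among Ronke, Ngozi, Abiodun.
Ronke is living and takes 1/9.
Ngozi is living and takes 1/9.
Abiodun is living and takes 1/9.
Morounke is living and takes 1/3.

Abiodun 1/9; Chidinma 1/18; Folake 1/6; Ifeoma 1/18; Morounke 1/3; Ngozi 1/9; Ronke 1/9; Yetunde 1/18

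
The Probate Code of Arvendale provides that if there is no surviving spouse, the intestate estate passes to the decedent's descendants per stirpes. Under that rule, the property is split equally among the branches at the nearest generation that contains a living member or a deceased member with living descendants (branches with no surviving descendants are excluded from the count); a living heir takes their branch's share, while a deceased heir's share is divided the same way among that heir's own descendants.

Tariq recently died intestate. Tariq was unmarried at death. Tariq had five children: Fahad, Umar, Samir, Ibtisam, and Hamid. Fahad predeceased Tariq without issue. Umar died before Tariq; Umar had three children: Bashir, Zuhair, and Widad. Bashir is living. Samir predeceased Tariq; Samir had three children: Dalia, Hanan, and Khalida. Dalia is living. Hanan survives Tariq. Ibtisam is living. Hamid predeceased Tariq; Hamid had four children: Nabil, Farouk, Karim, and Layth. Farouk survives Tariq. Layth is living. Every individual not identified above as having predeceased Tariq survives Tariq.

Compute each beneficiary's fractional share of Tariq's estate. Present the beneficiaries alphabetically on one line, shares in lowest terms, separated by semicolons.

There is no surviving spouse, so the entire estate passes to Tariq's descendants per stirpes.
Fahad left no surviving issue, so that branch lapses and is disregarded.
The estate is divided into 4 equal shares of 1/4 among Umar, Samir, Ibtisam, Hamid.
Umar predeceased; the 1/4 allotted to Umar's branch passes to Umar's issue by representation.
The 1/4 is divided into 3 equal shares of 1/12 among Bashir, Zuhair, Widad.
Bashir is living and takes 1/12.
Zuhair is living and takes 1/12.
Widad is living and takes 1/12.
Samir predeceased; the 1/4 allotted to Samir's branch passes to Samir's issue by representation.
The 1/4 is divided into 3 equal shares of 1/12 among Dalia, Hanan, Khalida.
Dalia is living and takes 1/12.
Hanan is living and takes 1/12.
Khalida is living and takes 1/12.
Ibtisam is living and takes 1/4.
Hamid predeceased; the 1/4 allotted to Hamid's branch passes to Hamid's issue by representation.
The 1/4 is divided into 4 equal shares of 1/16 among Nabil, Farouk, Karim, Layth.
Nabil is living and takes 1/16.
Farouk is living and takes 1/16.
Karim is living and takes 1/16.
Layth is living and takes 1/16.

Bashir 1/12; Dalia 1/12; Farouk 1/16; Hanan 1/12; Ibtisam 1/4; Karim 1/16; Khalida 1/12; Layth 1/16; Nabil 1/16; Widad 1/12; Zuhair 1/12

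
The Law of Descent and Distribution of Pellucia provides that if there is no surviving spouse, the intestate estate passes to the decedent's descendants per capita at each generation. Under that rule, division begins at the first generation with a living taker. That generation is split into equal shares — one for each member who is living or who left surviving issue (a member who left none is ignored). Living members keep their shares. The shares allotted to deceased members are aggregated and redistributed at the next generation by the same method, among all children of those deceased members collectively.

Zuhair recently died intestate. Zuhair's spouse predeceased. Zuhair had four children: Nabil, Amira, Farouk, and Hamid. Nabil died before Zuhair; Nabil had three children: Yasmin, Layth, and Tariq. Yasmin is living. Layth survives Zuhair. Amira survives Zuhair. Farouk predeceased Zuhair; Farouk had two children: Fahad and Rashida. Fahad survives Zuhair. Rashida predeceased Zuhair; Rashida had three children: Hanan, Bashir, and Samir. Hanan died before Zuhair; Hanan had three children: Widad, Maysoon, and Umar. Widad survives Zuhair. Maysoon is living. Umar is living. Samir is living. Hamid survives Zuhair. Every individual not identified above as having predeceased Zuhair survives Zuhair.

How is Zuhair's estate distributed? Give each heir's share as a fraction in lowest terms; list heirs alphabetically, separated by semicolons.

There is no surviving spouse, so the entire estate passes to Zuhair's descendants per capita at each generation.
At generation 1 (Nabil, Amira, Farouk, Hamid) there are 4 shares of (1)/4 = 1/4 each.
Living: Amira and Hamid — each takes 1/4.
Deceased: Nabil and Farouk. Their combined 1/2 is pooled and carried to generation 2.
At generation 2 (Yasmin, Layth, Tariq, Fahad, Rashida) there are 5 shares of (1/2)/5 = 1/10 each.
Living: Yasmin, Layth, Tariq, and Fahad — each takes 1/10.
Deceased: Rashida. That 1/10 share is carried to generation 3.
At generation 3 (Hanan, Bashir, Samir) there are 3 shares of (1/10)/3 = 1/30 each.
Living: Bashir and Samir — each takes 1/30.
Deceased: Hanan. That 1/30 share is carried to generation 4.
At generation 4 (Widad, Maysoon, Umar) there are 3 shares of (1/30)/3 = 1/90 each.
Living: Widad, Maysoon, and Umar — each takes 1/90.

Amira 1/4; Bashir 1/30; Fahad 1/10; Hamid 1/4; Layth 1/10; Maysoon 1/90; Samir 1/30; Tariq 1/10; Umar 1/90; Widad 1/90; Yasmin 1/10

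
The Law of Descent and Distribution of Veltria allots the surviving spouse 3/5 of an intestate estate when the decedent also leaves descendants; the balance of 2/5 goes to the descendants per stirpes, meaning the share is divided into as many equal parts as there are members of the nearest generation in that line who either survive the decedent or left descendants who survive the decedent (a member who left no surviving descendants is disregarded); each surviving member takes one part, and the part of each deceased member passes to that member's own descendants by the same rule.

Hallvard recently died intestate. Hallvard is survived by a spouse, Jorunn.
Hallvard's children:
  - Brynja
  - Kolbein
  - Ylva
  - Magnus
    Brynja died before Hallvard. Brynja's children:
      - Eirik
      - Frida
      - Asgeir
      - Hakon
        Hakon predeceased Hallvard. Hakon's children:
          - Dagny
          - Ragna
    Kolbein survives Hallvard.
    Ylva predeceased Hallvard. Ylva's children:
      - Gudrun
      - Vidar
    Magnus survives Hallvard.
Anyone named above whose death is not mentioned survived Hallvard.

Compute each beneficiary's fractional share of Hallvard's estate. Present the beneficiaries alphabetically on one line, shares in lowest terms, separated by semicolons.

Jorunn, as surviving spouse, takes 3/5.
The remaining 2/5 passes to Hallvard's descendants per stirpes.
The 2/5 is divided into 4 equal shares of 1/10 among Brynja, Kolbein, Ylva, Magnus.
Brynja predeceased; the 1/10 allotted to Brynja's branch passes to Brynja's issue by representation.
The 1/10 is divided into 4 equal shares of 1/40 among Eirik, Frida, Asgeir, Hakon.
Eirik is living and takes 1/40.
Frida is living and takes 1/40.
Asgeir is living and takes 1/40.
Hakon predeceased; the 1/40 allotted to Hakon's branch passes to Hakon's issue by representation.
The 1/40 is divided into 2 equal shares of 1/80 among Dagny, Ragna.
Dagny is living and takes 1/80.
Ragna is living and takes 1/80.
Kolbein is living and takes 1/10.
Ylva predeceased; the 1/10 allotted to Ylva's branch passes to Ylva's issue by representation.
The 1/10 is divided into 2 equal shares of 1/20 among Gudrun, Vidar.
Gudrun is living and takes 1/20.
Vidar is living and takes 1/20.
Magnus is living and takes 1/10.

Asgeir 1/40; Dagny 1/80; Eirik 1/40; Frida 1/40; Gudrun 1/20; Jorunn 3/5; Kolbein 1/10; Magnus 1/10; Ragna 1/80; Vidar 1/20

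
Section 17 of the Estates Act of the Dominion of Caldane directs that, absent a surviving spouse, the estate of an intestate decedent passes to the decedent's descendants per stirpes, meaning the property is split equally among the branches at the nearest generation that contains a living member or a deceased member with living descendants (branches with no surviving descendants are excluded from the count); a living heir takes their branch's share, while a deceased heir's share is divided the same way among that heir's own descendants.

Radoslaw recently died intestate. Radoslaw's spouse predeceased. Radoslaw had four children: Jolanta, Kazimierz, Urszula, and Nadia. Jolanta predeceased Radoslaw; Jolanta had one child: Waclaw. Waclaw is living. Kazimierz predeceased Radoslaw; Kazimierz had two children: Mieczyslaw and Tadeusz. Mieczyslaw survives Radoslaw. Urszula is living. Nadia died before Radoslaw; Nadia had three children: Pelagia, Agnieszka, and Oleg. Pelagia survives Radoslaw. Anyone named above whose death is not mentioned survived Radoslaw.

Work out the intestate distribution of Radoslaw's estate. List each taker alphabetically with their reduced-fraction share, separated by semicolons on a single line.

Agnieszka 1/12; Mieczyslaw 1/8; Oleg 1/12; Pelagia 1/12; Tadeusz 1/8; Urszula 1/4; Waclaw 1/4

There is no surviving spouse, so the entire estate passes to Radoslaw's descendants per stirpes.
The estate is divided into 4 equal shares of 1/4 among Jolanta, Kazimierz, Urszula, Nadia.
Jolanta predeceased; the 1/4 allotted to Jolanta's branch passes to Jolanta's issue by representation.
Waclaw is the sole taker at this level and receives the full 1/4.
Kazimierz predeceased; the 1/4 allotted to Kazimierz's branch passes to Kazimierz's issue by representation.
The 1/4 is divided into 2 equal shares of 1/8 among Mieczyslaw, Tadeusz.
Mieczyslaw is living and takes 1/8.
Tadeusz is living and takes 1/8.
Urszula is living and takes 1/4.
Nadia predeceased; the 1/4 allotted to Nadia's branch passes to Nadia's issue by representation.
The 1/4 is divided into 3 equal shares of 1/12 among Pelagia, Agnieszka, Oleg.
Pelagia is living and takes 1/12.
Agnieszka is living and takes 1/12.
Oleg is living and takes 1/12.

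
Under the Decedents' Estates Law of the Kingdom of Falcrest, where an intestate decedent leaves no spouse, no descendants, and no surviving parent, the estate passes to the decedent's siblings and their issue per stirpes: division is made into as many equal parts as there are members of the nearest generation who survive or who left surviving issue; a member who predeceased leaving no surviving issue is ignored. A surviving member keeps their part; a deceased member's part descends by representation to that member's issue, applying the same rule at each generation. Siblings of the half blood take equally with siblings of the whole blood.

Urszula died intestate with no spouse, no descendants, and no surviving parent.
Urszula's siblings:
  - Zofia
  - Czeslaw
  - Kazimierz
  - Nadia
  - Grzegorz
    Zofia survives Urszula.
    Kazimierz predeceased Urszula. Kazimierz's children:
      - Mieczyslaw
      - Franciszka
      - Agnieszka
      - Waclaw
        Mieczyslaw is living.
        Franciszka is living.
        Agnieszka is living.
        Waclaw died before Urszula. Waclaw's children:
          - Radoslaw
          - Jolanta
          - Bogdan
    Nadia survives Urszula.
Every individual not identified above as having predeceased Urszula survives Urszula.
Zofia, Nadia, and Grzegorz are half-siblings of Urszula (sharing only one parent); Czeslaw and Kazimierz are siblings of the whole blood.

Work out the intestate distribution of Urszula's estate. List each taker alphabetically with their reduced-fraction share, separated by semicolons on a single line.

No spouse, descendants, or parent survives, so the estate passes to Urszula's siblings per stirpes.
Half-blood and whole-blood siblings take equally under the stated rule.
The estate is divided into 5 equal shares of 1/5 among Zofia, Czeslaw, Kazimierz, Nadia, Grzegorz.
Zofia is living and takes 1/5.
Czeslaw is living and takes 1/5.
Kazimierz predeceased; the 1/5 allotted to Kazimierz's branch passes to Kazimierz's issue by representation.
The 1/5 is divided into 4 equal shares of 1/20 among Mieczyslaw, Franciszka, Agnieszka, Waclaw.
Mieczyslaw is living and takes 1/20.
Franciszka is living and takes 1/20.
Agnieszka is living and takes 1/20.
Waclaw predeceased; the 1/20 allotted to Waclaw's branch passes to Waclaw's issue by representation.
The 1/20 is divided into 3 equal shares of 1/60 among Radoslaw, Jolanta, Bogdan.
Radoslaw is living and takes 1/60.
Jolanta is living and takes 1/60.
Bogdan is living and takes 1/60.
Nadia is living and takes 1/5.
Grzegorz is living and takes 1/5.

Agnieszka 1/20; Bogdan 1/60; Czeslaw 1/5; Franciszka 1/20; Grzegorz 1/5; Jolanta 1/60; Mieczyslaw 1/20; Nadia 1/5; Radoslaw 1/60; Zofia 1/5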